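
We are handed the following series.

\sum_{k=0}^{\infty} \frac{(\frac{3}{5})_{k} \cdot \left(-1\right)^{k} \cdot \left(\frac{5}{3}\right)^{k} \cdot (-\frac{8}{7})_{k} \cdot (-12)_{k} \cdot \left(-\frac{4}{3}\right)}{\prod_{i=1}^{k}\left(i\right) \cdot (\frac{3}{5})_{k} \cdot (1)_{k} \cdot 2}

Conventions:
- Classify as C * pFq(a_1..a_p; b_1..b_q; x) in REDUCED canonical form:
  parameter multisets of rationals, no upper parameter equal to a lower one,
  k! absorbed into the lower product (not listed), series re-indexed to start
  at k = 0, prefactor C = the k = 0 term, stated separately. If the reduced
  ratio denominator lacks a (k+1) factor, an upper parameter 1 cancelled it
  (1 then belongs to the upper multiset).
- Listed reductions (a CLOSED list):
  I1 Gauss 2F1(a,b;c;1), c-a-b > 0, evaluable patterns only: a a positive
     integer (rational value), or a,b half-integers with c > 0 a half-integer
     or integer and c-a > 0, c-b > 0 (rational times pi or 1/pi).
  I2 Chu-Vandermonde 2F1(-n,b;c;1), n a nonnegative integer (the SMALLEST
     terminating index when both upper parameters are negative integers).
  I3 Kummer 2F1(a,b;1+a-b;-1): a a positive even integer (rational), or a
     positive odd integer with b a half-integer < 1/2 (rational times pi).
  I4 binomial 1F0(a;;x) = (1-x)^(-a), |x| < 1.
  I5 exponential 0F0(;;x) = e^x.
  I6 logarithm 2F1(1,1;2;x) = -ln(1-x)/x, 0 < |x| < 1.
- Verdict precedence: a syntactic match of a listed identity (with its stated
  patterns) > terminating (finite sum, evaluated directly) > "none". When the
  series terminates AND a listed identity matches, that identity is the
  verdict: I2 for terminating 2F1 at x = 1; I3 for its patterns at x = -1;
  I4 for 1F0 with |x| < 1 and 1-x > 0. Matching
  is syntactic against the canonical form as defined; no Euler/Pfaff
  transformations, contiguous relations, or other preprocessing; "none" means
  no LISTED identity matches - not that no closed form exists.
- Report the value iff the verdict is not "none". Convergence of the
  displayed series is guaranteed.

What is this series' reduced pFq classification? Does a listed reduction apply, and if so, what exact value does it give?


Canonical form: C = -\frac{2}{3} times 2F1 with upper {-12, -\frac{8}{7}}, lower {1}, x = -\frac{5}{3}. Verdict: terminating - upper parameter -12 makes this a finite sum (last index 12), evaluated exactly. Sum: -\frac{13321904605375957168}{51490792579706487}.

Structural cue: from the first term -\frac{2}{3}: the (-1)^k factor (prefactor -2/3) folds into the argument's sign.
Consecutive-term ratio: r(k) = -\frac{5}{3} * (k-12) (k-\frac{8}{7}) / [(k+1) (k+1)] - rational; roots negated = parameters, x = -\frac{5}{3}, C = -\frac{2}{3}.


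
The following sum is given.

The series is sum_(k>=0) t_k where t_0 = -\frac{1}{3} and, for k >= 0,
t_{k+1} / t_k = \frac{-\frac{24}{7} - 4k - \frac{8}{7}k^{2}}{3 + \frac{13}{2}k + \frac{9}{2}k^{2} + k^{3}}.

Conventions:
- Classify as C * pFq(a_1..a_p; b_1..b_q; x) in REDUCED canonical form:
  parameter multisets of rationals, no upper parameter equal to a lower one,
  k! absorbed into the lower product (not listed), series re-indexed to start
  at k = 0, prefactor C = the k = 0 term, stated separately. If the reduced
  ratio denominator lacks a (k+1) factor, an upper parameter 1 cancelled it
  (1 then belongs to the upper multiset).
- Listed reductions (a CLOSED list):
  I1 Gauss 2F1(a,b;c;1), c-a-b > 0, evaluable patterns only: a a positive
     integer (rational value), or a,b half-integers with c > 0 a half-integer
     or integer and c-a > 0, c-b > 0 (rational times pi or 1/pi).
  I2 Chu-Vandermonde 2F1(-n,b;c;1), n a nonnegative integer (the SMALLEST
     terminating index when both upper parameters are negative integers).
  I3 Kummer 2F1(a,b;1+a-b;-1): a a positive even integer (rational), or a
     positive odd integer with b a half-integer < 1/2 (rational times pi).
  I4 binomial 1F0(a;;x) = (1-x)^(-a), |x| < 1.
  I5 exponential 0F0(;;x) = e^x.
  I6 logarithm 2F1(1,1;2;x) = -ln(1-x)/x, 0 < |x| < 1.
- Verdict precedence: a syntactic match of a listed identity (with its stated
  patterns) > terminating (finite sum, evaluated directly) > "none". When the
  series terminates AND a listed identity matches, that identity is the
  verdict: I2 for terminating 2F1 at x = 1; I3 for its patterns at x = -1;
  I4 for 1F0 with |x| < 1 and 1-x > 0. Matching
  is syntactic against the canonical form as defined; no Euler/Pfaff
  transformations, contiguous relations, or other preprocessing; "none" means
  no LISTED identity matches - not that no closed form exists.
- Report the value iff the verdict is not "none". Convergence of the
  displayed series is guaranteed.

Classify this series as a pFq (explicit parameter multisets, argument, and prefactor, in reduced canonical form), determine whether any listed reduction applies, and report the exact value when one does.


With C = -\frac{1}{3}: the canonical form is 0F0(-; -; -\frac{8}{7}). Verdict: the I5 exponential reduction matches (the 0F0 exponential series at x = -\frac{8}{7}). Exact value: \left(-\frac{1}{3}\right) \cdot e^{-\frac{8}{7}}.

Structural cue: from the first term -\frac{1}{3}: the parameter 2 appears in both the upper and lower lists and cancels (alongside the other common factor).
Ratio: r(k) = -\frac{8}{7} * 1 / [(k+1)] - rational in k. x = -\frac{8}{7}; t_0 = -\frac{1}{3}; negate the roots.


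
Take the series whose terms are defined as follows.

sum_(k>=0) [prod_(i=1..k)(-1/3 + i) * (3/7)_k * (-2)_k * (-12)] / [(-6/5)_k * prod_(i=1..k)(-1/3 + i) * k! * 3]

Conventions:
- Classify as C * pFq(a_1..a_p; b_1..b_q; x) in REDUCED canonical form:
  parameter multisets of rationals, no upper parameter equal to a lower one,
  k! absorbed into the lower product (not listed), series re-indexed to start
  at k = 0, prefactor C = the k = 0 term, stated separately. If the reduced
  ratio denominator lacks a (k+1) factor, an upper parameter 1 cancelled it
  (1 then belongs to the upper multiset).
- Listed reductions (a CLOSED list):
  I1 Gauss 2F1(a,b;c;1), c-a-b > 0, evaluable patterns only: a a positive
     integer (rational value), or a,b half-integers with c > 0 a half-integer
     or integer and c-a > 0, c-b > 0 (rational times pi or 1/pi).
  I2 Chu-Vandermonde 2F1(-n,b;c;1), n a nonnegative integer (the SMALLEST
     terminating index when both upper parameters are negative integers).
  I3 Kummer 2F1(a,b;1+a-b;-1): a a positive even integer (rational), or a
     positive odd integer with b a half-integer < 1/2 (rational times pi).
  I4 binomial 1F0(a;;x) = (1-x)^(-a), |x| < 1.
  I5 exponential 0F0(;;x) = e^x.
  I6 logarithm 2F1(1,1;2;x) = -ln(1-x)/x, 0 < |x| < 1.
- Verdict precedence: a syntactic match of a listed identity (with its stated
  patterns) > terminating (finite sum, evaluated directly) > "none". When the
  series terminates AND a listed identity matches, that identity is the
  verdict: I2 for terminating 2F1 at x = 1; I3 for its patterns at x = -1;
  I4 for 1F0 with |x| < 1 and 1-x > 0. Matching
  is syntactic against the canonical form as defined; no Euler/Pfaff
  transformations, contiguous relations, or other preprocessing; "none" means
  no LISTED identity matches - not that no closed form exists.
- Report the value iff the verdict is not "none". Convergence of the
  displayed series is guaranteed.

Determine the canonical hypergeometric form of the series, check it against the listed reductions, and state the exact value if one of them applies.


Structural cue: from the first term -4: the parameter 2/3 appears in both the upper and lower lists and cancels.
Term ratio: r(k) = 1 * (k-2) (k+3/7) / [(k-6/5) (k+1)] ; factor over Q: parameters, x = 1, and C = -4.

x = 1 here; the reduced form reads 2F1, upper {-2, 3/7}, lower {-6/5}, C = -4. Verdict: the Chu-Vandermonde identity I2 applies (terminating 2F1 at x = 1 with n = 2, b = 3/7, c = -6/5). Value: -836/49.


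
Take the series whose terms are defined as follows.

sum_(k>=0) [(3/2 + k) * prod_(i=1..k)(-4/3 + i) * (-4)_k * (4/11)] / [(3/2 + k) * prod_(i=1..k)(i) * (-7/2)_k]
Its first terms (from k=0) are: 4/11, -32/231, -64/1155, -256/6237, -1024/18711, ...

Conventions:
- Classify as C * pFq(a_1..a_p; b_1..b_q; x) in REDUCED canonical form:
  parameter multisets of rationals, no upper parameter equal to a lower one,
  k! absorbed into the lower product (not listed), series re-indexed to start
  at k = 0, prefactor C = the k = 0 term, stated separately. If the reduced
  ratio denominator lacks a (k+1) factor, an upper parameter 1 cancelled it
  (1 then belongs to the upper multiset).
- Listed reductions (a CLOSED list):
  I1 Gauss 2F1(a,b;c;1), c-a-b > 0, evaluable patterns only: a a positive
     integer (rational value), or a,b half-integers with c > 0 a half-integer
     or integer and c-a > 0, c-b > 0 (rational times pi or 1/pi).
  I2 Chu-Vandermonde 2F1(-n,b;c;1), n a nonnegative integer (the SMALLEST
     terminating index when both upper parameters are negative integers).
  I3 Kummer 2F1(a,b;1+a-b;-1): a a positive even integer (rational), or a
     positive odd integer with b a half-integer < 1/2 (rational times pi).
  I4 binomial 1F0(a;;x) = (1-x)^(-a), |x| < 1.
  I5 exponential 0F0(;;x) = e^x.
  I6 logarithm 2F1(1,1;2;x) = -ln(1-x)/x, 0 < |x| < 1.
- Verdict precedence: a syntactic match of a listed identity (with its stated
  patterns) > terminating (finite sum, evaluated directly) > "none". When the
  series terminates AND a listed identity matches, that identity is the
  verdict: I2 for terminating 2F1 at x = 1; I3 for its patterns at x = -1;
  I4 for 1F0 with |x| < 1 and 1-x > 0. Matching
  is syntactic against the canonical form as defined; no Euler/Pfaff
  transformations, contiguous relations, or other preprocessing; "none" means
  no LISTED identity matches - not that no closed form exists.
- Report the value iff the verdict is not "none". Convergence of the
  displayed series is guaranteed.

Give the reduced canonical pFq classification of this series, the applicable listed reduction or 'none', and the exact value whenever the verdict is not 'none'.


Key step: t_0 being 4/11, the product of the first k integers (C = 4/11, x = 1) is k!.
Term ratio: r(k) = 1 * (k-4) (k-1/3) / [(k-7/2) (k+1)] - rational; roots negated = parameters, x = 1, C = 4/11.

The series (x = 1) is 2F1: upper {-4, -1/3}, lower {-7/2}, prefactor 4/11. Verdict: Chu-Vandermonde (I2) applies (terminating 2F1 at x = 1 with n = 4, b = -1/3, c = -7/2). Sum: 988/13365.


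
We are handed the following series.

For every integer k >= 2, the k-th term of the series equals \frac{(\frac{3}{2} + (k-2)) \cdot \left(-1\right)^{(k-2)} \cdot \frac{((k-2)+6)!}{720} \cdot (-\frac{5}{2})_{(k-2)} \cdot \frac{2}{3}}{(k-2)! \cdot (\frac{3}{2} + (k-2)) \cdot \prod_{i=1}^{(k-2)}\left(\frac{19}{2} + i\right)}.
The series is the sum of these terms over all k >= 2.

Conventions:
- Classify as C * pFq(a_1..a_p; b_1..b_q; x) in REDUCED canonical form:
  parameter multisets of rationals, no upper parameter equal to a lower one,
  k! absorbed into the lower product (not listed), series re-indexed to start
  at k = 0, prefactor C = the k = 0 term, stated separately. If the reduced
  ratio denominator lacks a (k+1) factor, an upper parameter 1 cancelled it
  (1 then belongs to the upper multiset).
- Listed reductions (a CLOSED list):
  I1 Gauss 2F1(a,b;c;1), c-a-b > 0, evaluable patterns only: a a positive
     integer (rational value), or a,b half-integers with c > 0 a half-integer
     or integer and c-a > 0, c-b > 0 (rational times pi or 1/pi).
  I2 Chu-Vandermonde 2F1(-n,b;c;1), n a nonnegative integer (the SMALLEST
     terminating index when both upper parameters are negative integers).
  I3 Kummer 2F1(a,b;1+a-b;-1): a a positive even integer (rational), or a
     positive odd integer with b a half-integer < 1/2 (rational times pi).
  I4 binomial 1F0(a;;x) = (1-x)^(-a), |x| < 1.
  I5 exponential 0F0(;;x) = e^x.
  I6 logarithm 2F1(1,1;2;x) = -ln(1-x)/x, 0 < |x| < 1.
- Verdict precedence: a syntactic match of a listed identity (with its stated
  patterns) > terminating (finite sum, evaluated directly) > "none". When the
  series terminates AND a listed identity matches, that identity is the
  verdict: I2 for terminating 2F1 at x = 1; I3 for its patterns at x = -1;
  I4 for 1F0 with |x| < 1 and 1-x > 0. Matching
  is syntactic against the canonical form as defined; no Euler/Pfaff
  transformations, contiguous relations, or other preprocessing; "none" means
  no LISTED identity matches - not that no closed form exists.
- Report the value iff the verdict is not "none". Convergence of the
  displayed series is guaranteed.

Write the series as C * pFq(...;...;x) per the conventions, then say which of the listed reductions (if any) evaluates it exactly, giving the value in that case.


The series (x = -1) is 2F1: upper {-\frac{5}{2}, 7}, lower {\frac{21}{2}}, prefactor \frac{2}{3}. Verdict (x = -1): the Kummer evaluation I3 applies (x = -1; c = \frac{21}{2} equals 1+a-b for upper {-\frac{5}{2}, 7}: listed pattern). Its exact value is \frac{1616615}{2097152} \cdot \pi.

Key step: x = -1 and the lower running product (C = 2/3, x = -1) is a rising factorial.
Ratio: r(k) = -1 * (k-\frac{5}{2}) (k+7) / [(k+\frac{21}{2}) (k+1)] - poly over poly, x = -1 from leading terms; C = \frac{2}{3} at k = 0.


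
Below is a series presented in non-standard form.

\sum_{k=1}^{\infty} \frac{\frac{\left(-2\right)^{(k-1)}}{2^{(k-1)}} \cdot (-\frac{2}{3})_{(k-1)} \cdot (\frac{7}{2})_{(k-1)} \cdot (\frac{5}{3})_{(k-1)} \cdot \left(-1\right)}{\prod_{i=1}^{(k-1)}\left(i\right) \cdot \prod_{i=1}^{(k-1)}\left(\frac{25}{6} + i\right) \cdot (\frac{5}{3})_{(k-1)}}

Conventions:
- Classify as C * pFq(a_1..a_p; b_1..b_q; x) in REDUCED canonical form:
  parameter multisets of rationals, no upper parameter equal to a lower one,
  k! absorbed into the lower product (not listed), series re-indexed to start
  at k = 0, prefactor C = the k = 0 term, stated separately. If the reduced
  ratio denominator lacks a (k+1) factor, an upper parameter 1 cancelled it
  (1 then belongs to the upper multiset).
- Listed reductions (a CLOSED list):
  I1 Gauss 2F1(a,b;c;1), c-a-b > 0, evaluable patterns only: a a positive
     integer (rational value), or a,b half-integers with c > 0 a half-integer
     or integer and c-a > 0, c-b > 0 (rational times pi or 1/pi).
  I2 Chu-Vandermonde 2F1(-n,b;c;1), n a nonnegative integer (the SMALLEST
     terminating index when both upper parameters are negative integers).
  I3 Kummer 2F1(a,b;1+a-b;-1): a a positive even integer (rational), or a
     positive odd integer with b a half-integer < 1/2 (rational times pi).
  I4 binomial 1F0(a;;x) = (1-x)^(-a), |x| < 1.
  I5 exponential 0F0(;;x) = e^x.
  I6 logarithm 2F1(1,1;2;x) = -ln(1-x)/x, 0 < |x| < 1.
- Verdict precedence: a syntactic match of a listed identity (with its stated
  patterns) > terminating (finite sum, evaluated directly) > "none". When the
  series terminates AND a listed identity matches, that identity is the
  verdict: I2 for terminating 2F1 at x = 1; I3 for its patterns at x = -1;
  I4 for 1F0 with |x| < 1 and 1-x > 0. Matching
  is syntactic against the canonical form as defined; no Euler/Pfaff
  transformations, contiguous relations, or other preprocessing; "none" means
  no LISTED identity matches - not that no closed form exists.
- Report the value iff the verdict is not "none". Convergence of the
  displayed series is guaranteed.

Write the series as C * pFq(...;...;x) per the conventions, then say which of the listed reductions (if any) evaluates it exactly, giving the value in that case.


Key observation: t_0 being -1, the lower running product (prefactor -1) is a rising factorial.
Consecutive-term ratio: r(k) = -1 * (k-\frac{2}{3}) (k+\frac{7}{2}) / [(k+\frac{31}{6}) (k+1)] - rational; roots negated = parameters, x = -1, C = -1.

This is -1 * 2F1(-\frac{2}{3}, \frac{7}{2}; \frac{31}{6}; -1) in reduced canonical form. Verdict: none - this 2F1 at x = -1 matches no listed pattern, and upper {-\frac{2}{3}, \frac{7}{2}} holds no stopper.


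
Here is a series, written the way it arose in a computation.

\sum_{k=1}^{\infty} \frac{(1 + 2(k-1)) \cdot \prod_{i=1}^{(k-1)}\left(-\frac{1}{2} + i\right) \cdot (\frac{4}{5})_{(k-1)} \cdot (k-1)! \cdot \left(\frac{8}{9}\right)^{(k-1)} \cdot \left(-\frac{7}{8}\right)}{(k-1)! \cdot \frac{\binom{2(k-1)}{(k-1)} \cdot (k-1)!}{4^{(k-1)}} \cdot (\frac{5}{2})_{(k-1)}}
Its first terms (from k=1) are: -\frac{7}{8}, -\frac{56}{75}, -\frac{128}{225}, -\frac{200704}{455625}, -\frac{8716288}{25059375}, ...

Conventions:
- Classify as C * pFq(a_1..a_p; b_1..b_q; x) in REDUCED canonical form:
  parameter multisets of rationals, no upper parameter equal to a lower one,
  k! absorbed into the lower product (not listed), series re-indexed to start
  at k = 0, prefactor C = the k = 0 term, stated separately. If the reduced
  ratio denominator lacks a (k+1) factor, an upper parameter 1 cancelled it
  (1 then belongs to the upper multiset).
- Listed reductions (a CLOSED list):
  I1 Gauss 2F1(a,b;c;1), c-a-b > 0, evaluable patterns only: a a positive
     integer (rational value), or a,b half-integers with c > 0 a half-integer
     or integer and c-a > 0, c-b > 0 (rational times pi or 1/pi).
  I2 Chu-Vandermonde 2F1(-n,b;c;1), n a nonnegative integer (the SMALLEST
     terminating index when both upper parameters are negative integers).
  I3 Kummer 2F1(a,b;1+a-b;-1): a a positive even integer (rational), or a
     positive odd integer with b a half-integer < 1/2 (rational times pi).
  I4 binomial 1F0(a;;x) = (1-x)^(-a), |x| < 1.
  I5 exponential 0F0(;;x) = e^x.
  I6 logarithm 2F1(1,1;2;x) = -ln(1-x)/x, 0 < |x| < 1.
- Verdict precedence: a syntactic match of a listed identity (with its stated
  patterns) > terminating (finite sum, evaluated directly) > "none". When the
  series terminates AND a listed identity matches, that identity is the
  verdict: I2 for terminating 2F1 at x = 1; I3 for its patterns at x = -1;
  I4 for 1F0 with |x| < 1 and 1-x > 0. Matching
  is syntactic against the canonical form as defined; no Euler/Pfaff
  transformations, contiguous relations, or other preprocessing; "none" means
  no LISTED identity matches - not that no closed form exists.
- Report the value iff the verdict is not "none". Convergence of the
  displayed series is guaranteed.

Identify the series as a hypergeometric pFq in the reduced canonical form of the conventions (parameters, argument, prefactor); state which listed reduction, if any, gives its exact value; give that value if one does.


x = \frac{8}{9} here; the reduced form reads 3F2, upper {\frac{4}{5}, 1, \frac{3}{2}}, lower {\frac{1}{2}, \frac{5}{2}}, C = -\frac{7}{8}. Verdict: no listed reduction: x = \frac{8}{9} and upper {\frac{4}{5}, 1, \frac{3}{2}} fail every I1-I6 pattern.

Structural cue: t_0 = -\frac{7}{8} here, and the (2k+1) factor (C = -7/8, x = 8/9) shifts (1/2)_k to (3/2)_k.
Adjacent-term ratio: r(k) = \frac{8}{9} * (k+\frac{4}{5}) (k+1) (k+\frac{3}{2}) / [(k+\frac{1}{2}) (k+\frac{5}{2}) (k+1)] - poly over poly, x = \frac{8}{9} from leading terms; C = -\frac{7}{8} at k = 0.


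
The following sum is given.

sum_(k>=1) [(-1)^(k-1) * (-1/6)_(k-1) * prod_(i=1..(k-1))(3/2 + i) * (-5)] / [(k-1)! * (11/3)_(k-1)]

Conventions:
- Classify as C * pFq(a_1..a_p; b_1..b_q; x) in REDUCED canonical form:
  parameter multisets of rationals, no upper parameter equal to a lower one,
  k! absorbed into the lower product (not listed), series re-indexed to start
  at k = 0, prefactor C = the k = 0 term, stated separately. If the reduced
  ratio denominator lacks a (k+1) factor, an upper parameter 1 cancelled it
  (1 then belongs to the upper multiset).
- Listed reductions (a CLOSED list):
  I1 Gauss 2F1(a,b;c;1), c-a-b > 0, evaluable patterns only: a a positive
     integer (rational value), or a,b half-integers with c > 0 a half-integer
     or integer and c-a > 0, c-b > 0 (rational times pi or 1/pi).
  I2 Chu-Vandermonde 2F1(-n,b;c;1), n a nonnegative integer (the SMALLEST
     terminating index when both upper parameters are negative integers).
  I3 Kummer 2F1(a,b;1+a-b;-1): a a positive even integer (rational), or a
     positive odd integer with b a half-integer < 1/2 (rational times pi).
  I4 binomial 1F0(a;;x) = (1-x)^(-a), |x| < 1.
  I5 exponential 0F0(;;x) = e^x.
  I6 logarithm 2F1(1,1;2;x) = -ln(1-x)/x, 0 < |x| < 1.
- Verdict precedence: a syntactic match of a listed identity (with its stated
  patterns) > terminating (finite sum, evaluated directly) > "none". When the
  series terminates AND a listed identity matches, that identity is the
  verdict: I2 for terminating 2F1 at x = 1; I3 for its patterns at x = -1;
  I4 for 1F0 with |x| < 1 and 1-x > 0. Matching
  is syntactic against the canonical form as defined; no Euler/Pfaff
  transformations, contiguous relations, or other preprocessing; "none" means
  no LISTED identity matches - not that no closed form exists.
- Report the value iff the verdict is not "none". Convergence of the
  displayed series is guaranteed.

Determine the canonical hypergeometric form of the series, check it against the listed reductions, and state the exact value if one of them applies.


x = -1 here; the reduced form reads 2F1, upper {-1/6, 5/2}, lower {11/3}, C = -5. Verdict: none. Every listed pattern misses the 2F1 form at -1, upper {-1/6, 5/2}.

Structural cue: from the first term -5: the running product (C = -5) telescopes to a rising factorial.
Step ratio: r(k) = (-1) * (k-1/6) (k+5/2) / [(k+11/3) (k+1)] - rational in k. x = (-1); t_0 = -5; negate the roots.


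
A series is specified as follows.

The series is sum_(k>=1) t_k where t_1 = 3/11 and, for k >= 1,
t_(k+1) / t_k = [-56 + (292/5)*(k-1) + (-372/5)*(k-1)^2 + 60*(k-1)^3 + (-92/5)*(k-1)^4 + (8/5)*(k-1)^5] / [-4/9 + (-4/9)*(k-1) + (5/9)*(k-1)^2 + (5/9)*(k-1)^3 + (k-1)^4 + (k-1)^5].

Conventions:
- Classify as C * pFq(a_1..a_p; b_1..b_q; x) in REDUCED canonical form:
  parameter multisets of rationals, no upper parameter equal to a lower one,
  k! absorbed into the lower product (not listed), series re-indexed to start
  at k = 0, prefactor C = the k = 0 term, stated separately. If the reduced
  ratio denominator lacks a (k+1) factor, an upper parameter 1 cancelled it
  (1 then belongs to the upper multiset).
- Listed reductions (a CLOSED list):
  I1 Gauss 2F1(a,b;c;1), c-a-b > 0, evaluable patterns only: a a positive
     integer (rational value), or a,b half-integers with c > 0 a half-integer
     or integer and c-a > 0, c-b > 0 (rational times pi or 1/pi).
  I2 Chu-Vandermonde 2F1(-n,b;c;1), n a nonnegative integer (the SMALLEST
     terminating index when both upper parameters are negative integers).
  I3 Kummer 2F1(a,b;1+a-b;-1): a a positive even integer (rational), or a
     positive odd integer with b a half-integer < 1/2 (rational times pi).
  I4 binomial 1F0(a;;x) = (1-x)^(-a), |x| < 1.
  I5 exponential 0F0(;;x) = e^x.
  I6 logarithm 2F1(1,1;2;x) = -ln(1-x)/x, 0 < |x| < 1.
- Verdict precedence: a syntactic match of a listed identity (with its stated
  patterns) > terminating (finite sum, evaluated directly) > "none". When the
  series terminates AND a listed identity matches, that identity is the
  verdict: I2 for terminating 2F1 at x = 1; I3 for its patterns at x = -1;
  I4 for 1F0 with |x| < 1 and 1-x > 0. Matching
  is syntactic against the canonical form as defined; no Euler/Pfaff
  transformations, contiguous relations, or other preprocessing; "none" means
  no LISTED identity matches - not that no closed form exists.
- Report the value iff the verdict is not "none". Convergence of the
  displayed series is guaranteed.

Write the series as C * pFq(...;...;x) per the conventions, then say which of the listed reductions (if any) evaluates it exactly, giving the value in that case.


Prefactor 3/11, argument 8/5: 3F2 with upper {-7, -5/2, -2} over lower {-2/3, 2/3}. Verdict: terminating. (-2)_k vanishes past k = 2, leaving a 3-term sum, computed directly. Hence: -112947/275.

Key step: x = (8/5) and cancel k^2 + 1 from the displayed ratio first; then prefactor 3/11.
Step ratio: r(k) = (8/5) * (k-7) (k-5/2) (k-2) / [(k-2/3) (k+2/3) (k+1)] - rational; roots negated = parameters, x = (8/5), C = 3/11.


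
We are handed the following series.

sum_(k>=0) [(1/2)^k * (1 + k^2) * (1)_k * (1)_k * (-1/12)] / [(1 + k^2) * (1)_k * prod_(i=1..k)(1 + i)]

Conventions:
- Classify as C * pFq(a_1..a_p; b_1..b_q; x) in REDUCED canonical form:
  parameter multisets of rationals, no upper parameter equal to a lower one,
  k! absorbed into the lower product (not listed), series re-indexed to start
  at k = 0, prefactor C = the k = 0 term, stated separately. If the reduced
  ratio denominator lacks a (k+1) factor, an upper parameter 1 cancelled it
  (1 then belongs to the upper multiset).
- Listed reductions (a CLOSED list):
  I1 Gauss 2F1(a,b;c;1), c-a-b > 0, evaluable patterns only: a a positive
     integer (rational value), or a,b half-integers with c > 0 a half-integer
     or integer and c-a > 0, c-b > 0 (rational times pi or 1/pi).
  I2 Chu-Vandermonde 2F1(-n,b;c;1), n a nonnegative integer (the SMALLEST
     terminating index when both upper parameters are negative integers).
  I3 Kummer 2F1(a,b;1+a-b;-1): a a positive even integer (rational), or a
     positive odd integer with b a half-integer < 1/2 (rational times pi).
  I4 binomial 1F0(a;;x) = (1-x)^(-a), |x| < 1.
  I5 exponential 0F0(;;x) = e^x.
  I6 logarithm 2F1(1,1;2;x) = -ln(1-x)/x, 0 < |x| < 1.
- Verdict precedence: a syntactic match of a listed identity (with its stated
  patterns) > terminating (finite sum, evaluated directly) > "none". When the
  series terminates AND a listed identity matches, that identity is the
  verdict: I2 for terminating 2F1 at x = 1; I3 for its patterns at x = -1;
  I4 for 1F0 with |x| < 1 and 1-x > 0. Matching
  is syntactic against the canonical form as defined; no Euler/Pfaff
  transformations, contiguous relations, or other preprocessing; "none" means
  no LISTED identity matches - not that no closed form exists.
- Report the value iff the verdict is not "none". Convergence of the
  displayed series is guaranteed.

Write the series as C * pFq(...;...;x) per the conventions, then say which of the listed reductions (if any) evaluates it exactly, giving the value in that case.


Canonical form: C = -1/12 times 2F1 with upper {1, 1}, lower {2}, x = 1/2. Verdict (x = 1/2): logarithm (I6) applies (the logarithm: parameters (1,1;2), x = 1/2). Sum: (1/6) * ln(1/2).

The tell: x = (1/2) and (1)_k (C = -1/12, x = 1/2) is k! itself.
Term ratio: r(k) = (1/2) * (k+1) (k+1) / [(k+2) (k+1)] - rational in k, leading ratio (1/2); with t_0 = -1/12, classification follows.


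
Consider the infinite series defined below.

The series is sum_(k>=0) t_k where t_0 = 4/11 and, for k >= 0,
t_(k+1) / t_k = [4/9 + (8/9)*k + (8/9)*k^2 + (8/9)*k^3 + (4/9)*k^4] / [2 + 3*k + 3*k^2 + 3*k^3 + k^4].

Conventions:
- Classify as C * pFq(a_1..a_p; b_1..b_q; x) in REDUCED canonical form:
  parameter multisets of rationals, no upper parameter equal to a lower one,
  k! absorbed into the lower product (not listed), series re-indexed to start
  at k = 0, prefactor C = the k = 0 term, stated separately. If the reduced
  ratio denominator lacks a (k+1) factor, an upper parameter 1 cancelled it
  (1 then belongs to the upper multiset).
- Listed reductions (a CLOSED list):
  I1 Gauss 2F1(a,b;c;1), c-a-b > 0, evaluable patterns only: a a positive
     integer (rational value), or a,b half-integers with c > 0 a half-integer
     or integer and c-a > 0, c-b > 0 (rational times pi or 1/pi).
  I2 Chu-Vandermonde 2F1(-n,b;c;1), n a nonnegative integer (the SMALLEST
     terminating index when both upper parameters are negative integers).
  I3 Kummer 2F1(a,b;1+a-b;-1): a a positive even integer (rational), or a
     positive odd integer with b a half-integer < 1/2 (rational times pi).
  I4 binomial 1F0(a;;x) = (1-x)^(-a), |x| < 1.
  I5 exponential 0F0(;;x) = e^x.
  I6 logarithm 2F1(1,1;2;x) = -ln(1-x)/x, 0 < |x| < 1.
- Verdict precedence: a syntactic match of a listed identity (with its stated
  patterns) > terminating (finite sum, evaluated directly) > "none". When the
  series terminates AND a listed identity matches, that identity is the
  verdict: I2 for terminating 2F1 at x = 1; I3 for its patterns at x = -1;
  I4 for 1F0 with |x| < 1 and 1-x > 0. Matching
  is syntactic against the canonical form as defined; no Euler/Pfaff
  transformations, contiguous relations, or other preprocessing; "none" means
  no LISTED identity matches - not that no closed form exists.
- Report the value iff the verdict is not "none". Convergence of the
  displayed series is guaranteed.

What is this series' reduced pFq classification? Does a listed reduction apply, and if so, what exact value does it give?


Prefactor 4/11, argument 4/9: 2F1 with upper {1, 1} over lower {2}. Verdict: logarithm (I6) applies (the logarithm: parameters (1,1;2), x = 4/9). Sum: (-9/11) * ln(5/9).

The tell: t_0 being 4/11, factor the ratio over Q (prefactor 4/11): negated roots = parameters.
Adjacent-term ratio: r(k) = (4/9) * (k+1) (k+1) / [(k+2) (k+1)] - poly over poly, x = (4/9) from leading terms; C = 4/11 at k = 0.


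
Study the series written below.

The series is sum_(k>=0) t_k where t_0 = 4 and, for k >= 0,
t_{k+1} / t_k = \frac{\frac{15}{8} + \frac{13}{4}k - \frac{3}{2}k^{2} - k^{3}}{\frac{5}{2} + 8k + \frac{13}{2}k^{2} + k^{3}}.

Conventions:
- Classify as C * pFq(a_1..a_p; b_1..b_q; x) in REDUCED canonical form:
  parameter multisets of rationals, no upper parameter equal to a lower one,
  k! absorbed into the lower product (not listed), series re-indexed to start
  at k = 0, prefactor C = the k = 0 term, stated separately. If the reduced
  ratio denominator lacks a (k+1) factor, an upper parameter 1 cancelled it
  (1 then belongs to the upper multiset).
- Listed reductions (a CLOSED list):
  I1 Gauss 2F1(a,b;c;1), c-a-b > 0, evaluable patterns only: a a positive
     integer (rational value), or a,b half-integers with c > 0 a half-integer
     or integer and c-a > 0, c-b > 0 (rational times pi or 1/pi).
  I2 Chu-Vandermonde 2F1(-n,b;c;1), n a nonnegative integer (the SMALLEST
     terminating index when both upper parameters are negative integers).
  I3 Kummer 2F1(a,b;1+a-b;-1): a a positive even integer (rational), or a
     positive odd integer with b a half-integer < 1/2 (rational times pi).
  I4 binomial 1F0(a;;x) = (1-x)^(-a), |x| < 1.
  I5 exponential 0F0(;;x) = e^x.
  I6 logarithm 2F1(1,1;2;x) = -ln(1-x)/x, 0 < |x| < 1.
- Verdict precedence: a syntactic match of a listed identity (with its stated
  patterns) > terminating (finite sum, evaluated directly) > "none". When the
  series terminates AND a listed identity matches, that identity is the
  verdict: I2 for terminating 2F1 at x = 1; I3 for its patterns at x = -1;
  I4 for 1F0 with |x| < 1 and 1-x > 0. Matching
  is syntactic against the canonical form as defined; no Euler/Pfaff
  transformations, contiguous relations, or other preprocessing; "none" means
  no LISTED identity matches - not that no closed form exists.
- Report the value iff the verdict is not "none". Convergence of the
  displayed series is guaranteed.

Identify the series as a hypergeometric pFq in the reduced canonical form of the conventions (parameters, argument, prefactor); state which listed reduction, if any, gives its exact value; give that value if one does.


Classification (C = 4): 2F1 with upper {-\frac{3}{2}, \frac{5}{2}}, lower {5}, argument x = -1. Verdict: none. A 2F1 with upper {-\frac{3}{2}, \frac{5}{2}} fits none of I1-I6 at x = -1; the sum runs forever.

First insight: with t_0 = 4, cancel k + 1/2 from the displayed ratio first; then C = 4.
Step ratio: r(k) = -1 * (k-\frac{3}{2}) (k+\frac{5}{2}) / [(k+5) (k+1)] - rational in k, leading ratio -1; with t_0 = 4, classification follows.


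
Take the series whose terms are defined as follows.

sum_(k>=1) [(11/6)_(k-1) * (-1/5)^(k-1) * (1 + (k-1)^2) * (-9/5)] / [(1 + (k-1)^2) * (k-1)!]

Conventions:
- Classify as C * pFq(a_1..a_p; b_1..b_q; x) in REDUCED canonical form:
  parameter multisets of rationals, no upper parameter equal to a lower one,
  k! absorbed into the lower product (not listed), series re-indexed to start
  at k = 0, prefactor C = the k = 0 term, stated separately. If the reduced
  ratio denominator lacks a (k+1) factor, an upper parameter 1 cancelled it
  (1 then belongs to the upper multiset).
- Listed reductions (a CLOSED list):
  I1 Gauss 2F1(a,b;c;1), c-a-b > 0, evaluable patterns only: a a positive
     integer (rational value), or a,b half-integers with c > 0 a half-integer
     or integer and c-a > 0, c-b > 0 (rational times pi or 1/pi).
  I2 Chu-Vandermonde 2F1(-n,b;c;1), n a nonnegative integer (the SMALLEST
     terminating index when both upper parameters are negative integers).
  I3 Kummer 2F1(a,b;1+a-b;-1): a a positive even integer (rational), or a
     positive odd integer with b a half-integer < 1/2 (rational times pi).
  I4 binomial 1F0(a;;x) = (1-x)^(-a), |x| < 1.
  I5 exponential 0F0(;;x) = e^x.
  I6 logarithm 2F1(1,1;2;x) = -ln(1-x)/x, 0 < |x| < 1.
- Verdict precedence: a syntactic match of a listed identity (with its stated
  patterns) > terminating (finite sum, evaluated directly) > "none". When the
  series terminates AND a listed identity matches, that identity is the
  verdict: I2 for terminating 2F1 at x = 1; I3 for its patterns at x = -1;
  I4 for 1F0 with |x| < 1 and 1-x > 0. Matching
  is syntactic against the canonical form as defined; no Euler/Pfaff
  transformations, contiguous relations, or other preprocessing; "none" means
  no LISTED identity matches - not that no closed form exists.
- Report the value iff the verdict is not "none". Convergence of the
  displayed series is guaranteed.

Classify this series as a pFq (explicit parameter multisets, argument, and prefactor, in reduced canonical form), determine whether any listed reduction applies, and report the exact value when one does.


First insight: with t_0 = -9/5, k^2 + 1 divides numerator and denominator alike; prefactor -9/5 after cancelling.
Term ratio: r(k) = (-1/5) * (k+11/6) / [(k+1)] - poly over poly, x = (-1/5) from leading terms; C = -9/5 at k = 0.

This is -9/5 * 1F0(11/6; -; -1/5) in reduced canonical form. Verdict: the I4 binomial reduction applies (the 1F0 binomial series: exponent -11/6, x = -1/5). Its exact value is (-9/5) * (6/5)^(-11/6).


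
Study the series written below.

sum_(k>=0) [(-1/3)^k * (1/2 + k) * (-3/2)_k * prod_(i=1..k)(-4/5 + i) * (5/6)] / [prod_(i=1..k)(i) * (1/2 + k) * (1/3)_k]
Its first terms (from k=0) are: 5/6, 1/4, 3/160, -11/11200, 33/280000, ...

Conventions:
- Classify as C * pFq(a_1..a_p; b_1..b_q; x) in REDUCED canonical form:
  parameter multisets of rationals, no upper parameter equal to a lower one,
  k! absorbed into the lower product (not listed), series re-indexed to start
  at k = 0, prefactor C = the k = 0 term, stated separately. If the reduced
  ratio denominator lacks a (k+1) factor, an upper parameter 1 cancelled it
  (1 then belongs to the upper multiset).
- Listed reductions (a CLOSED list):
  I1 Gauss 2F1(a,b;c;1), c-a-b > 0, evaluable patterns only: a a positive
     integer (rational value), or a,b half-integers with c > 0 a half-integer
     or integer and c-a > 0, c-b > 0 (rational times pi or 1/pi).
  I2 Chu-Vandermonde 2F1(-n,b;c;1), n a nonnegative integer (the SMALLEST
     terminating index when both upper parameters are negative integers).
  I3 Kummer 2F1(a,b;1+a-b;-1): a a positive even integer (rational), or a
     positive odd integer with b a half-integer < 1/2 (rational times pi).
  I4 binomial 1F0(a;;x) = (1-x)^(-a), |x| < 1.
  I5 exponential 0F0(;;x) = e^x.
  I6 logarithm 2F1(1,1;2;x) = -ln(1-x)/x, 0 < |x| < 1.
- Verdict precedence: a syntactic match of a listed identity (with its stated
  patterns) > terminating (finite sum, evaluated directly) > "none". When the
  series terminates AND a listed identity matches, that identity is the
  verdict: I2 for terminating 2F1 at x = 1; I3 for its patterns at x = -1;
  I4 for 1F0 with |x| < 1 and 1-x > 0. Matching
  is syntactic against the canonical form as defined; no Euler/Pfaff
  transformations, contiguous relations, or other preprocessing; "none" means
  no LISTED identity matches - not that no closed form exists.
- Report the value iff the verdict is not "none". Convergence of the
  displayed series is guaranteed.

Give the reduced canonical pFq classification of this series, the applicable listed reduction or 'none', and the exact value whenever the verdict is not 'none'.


This is 5/6 * 2F1(-3/2, 1/5; 1/3; -1/3) in reduced canonical form. Verdict: none here - no I1-I6 shape fits x = -1/3 with lower {1/3}.

The tell: t_0 = 5/6 here, and the running product (C = 5/6) telescopes to a rising factorial.
Step ratio: r(k) = (-1/3) * (k-3/2) (k+1/5) / [(k+1/3) (k+1)] - rational in k. x = (-1/3); t_0 = 5/6; negate the roots.


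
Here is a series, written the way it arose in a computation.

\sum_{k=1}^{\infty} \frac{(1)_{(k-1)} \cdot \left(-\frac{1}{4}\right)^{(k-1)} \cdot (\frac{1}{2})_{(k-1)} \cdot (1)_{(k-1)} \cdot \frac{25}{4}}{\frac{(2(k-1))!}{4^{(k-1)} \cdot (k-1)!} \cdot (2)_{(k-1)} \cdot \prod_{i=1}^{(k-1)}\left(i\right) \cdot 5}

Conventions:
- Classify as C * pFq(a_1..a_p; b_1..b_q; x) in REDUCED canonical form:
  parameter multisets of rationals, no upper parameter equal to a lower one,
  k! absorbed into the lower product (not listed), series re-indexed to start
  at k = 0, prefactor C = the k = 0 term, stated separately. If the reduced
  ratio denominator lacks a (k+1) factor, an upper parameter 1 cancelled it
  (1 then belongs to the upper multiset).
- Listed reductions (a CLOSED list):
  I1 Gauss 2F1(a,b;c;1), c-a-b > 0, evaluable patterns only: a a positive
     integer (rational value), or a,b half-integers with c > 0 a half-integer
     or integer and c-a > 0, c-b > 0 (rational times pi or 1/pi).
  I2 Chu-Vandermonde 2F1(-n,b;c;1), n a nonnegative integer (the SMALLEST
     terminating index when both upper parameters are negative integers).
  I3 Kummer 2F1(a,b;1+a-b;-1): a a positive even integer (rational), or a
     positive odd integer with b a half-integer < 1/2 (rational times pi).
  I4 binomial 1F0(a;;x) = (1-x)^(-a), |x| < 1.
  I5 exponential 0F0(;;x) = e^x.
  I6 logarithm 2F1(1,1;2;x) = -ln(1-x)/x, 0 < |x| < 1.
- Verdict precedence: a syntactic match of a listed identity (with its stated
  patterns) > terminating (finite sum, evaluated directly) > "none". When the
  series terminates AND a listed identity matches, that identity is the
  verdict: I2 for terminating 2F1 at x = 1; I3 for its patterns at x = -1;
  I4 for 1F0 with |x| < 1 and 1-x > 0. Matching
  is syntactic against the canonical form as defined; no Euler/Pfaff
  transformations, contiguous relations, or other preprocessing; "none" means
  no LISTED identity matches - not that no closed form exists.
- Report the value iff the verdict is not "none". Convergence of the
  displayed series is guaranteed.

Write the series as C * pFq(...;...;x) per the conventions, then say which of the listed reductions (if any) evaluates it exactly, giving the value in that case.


Canonical form: C = \frac{5}{4} times 2F1 with upper {1, 1}, lower {2}, x = -\frac{1}{4}. Verdict: this is the I6 logarithm reduction (the logarithm: parameters (1,1;2), x = -\frac{1}{4}). Its exact value is 5 \cdot \ln\left(\frac{5}{4}\right).

Structural cue: t_0 = \frac{5}{4} here, and the lower (2k)!/(4^k k!) block (prefactor 5/4) is (1/2)_k.
Ratio: r(k) = -\frac{1}{4} * (k+1) (k+1) / [(k+2) (k+1)] - rational; roots negated = parameters, x = -\frac{1}{4}, C = \frac{5}{4}.


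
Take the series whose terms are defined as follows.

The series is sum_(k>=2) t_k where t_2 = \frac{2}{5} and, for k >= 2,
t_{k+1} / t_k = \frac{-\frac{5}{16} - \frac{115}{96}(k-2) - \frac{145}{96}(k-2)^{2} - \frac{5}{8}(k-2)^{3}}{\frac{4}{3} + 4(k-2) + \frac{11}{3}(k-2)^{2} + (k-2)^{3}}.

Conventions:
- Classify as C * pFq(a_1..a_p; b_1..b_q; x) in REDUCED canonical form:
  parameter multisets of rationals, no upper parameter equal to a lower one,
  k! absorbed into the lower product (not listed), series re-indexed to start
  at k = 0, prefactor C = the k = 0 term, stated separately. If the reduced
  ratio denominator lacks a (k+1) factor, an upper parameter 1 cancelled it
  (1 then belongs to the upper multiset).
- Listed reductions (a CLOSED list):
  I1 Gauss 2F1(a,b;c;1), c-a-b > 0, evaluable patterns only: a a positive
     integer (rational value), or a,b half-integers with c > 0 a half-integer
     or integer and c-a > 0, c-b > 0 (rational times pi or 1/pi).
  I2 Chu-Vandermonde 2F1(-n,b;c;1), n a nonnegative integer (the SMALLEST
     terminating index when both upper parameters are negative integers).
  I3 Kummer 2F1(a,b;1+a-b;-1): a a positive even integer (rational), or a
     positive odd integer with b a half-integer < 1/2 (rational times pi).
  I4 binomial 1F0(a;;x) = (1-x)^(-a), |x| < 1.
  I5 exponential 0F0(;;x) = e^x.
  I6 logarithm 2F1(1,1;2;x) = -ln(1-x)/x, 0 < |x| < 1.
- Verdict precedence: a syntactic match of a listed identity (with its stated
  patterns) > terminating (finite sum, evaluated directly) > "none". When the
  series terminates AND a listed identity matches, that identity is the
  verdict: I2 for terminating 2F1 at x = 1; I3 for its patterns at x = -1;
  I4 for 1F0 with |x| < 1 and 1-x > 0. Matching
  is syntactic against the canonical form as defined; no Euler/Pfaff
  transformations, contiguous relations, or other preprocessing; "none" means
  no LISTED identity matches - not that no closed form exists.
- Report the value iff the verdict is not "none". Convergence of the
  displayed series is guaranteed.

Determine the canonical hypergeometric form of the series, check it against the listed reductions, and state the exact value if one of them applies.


With C = \frac{2}{5}: the canonical form is 2F1(\frac{3}{4}, 1; 2; -\frac{5}{8}). Verdict: none. A 2F1 with upper {\frac{3}{4}, 1} fits none of I1-I6 at x = -\frac{5}{8}; the sum runs forever.

Key observation: t_0 being \frac{2}{5}, the expanded ratio factors over Q; C = 2/5, x = -5/8, roots give parameters.
Consecutive-term ratio: r(k) = -\frac{5}{8} * (k+\frac{3}{4}) (k+1) / [(k+2) (k+1)] - poly over poly, x = -\frac{5}{8} from leading terms; C = \frac{2}{5} at k = 0.
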